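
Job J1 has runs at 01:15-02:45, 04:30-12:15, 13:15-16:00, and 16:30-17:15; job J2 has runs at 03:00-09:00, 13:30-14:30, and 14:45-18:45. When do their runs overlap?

04:30–09:00, 13:30–14:30, 14:45–16:00, 16:30–17:15

01:15–02:45 meets no B interval.
04:30–12:15 ∩ B → 04:30–09:00.
13:15–16:00 ∩ B → 13:30–14:30, 14:45–16:00.
16:30–17:15 ∩ B → 16:30–17:15.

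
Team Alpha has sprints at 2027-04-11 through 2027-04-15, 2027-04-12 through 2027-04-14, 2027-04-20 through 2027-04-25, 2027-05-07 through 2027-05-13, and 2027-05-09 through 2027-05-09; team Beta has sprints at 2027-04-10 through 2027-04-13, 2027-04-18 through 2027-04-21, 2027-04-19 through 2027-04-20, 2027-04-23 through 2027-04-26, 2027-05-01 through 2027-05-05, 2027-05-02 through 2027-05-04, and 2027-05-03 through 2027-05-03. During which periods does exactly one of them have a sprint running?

2027-04-10 through 2027-04-10, 2027-04-14 through 2027-04-15, 2027-04-18 through 2027-04-19, 2027-04-22 through 2027-04-22, 2027-04-26 through 2027-04-26, 2027-05-01 through 2027-05-05, 2027-05-07 through 2027-05-13

First set merges to 2027-04-11 through 2027-04-15, 2027-04-20 through 2027-04-25, 2027-05-07 through 2027-05-13.
Second set merges to 2027-04-10 through 2027-04-13, 2027-04-18 through 2027-04-21, 2027-04-23 through 2027-04-26, 2027-05-01 through 2027-05-05.
Only in the first: 2027-04-14 through 2027-04-15, 2027-04-22 through 2027-04-22, 2027-05-07 through 2027-05-13.
Only in the second: 2027-04-10 through 2027-04-10, 2027-04-18 through 2027-04-19, 2027-04-26 through 2027-04-26, 2027-05-01 through 2027-05-05.
Together these are the periods covered by exactly one.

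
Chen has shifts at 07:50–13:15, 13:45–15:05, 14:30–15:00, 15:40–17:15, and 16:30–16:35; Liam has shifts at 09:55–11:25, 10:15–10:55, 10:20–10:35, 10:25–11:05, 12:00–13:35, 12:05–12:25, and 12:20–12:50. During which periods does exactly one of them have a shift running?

A, merged: 07:50-13:15, 13:45-15:05, 15:40-17:15.
B, merged: 09:55-11:25, 12:00-13:35.
A \ B = 07:50-09:55, 11:25-12:00, 13:45-15:05, 15:40-17:15.
B \ A = 13:15-13:35.
Union of the two gives the symmetric difference.

07:50-09:55, 11:25-12:00, 13:15-13:35, 13:45-15:05, 15:40-17:15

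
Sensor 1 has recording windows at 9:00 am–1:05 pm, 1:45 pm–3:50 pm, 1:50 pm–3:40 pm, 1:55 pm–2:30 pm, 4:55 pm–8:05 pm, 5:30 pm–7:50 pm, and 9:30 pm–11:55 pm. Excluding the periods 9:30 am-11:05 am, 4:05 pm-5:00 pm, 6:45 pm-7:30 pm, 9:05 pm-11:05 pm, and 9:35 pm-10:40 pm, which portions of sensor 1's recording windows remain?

9:00 am-9:30 am, 11:05 am-1:05 pm, 1:45 pm-3:50 pm, 5:00 pm-6:45 pm, 7:30 pm-8:05 pm, 11:05 pm-11:55 pm

A, merged: 9:00 am-1:05 pm, 1:45 pm-3:50 pm, 4:55 pm-8:05 pm, 9:30 pm-11:55 pm.
B, merged: 9:30 am-11:05 am, 4:05 pm-5:00 pm, 6:45 pm-7:30 pm, 9:05 pm-11:05 pm.
9:00 am-1:05 pm minus B → 9:00 am-9:30 am, 11:05 am-1:05 pm.
1:45 pm-3:50 pm: no B overlap → unchanged.
4:55 pm-8:05 pm minus B → 5:00 pm-6:45 pm, 7:30 pm-8:05 pm.
9:30 pm-11:55 pm minus B → 11:05 pm-11:55 pm.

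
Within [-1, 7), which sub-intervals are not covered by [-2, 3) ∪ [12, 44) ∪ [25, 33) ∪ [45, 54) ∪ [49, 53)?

The merged coverage is [-2, 3), [12, 44), [45, 54).
Gaps within [-1, 7): [3, 7).

[3, 7)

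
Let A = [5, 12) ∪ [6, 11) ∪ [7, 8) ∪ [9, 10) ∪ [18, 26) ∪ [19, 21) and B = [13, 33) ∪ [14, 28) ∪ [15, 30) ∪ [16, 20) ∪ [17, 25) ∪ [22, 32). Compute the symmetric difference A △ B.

[5, 12) ∪ [13, 18) ∪ [26, 33)

Merge the first list: [5, 12), [18, 26).
Merge the second list: [13, 33).
A \ B = [5, 12).
B \ A = [13, 18), [26, 33).
Union of the two gives the symmetric difference.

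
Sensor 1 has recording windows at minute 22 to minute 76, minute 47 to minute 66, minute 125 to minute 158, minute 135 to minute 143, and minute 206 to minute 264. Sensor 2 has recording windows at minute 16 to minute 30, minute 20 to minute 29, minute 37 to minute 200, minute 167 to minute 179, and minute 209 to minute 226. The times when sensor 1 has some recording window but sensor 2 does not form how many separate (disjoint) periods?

3

First set merges to minute 22 to minute 76, minute 125 to minute 158, minute 206 to minute 264.
Second set merges to minute 16 to minute 30, minute 37 to minute 200, minute 209 to minute 226.
A \ B = minute 30 to minute 37, minute 206 to minute 209, minute 226 to minute 264.
That is 3 disjoint pieces.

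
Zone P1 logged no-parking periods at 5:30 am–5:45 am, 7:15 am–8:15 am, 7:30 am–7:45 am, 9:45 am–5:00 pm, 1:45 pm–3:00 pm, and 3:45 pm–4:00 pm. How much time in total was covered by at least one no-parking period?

Merged: 5:30 am-5:45 am, 7:15 am-8:15 am, 9:45 am-5:00 pm.
Lengths: 15 min + 1 h + 7 h 15 min = 8 h 30 min.

8 h 30 min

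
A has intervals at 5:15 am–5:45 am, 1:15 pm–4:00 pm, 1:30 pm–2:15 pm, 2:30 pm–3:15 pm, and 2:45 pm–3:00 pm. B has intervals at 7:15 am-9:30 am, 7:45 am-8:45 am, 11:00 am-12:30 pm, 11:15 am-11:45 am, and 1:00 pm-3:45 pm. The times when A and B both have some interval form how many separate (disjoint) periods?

1

A, merged: 5:15 am–5:45 am, 1:15 pm–4:00 pm.
B, merged: 7:15 am–9:30 am, 11:00 am–12:30 pm, 1:00 pm–3:45 pm.
A ∩ B = 1:15 pm–3:45 pm.
That is 1 disjoint piece.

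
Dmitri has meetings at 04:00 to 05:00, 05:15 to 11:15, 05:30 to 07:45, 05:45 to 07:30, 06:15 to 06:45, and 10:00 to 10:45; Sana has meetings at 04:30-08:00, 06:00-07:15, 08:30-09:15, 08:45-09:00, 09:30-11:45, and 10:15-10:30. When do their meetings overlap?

A, merged: 04:00–05:00, 05:15–11:15.
B, merged: 04:30–08:00, 08:30–09:15, 09:30–11:45.
04:00–05:00 overlaps B on 04:30–05:00.
05:15–11:15 overlaps B on 05:15–08:00, 08:30–09:15, 09:30–11:15.

04:30–05:00, 05:15–08:00, 08:30–09:15, 09:30–11:15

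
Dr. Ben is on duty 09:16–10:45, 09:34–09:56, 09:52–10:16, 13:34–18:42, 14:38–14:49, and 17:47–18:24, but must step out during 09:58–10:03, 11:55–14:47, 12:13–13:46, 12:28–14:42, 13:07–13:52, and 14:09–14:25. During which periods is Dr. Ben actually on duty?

09:16-09:58, 10:03-10:45, 14:47-18:42

Merge the first list: 09:16-10:45, 13:34-18:42.
Merge the second list: 09:58-10:03, 11:55-14:47.
09:16-10:45 minus B → 09:16-09:58, 10:03-10:45.
13:34-18:42 minus B → 14:47-18:42.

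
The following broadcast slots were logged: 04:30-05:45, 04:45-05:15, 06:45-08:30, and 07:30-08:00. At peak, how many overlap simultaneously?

Sweep endpoints in order; track running count of active intervals.
Peak of 2 reached at 04:45.

2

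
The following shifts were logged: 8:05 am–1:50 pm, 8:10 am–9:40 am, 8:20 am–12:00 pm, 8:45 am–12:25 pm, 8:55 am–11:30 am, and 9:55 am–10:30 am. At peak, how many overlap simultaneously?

5

Sweep endpoints in order; track running count of active intervals.
Peak of 5 reached at 8:55 am.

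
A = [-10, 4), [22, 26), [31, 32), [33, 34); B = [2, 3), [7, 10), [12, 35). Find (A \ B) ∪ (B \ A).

A but not B: [-10, 2), [3, 4).
B but not A: [7, 10), [12, 22), [26, 31), [32, 33), [34, 35).
Combining gives A △ B.

[-10, 2) ∪ [3, 4) ∪ [7, 10) ∪ [12, 22) ∪ [26, 31) ∪ [32, 33) ∪ [34, 35)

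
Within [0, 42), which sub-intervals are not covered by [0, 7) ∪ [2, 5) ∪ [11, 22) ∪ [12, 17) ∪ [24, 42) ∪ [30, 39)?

After merging, the occupied span is [0, 7), [11, 22), [24, 42).
Gaps within [0, 42): [7, 11), [22, 24).

[7, 11) ∪ [22, 24)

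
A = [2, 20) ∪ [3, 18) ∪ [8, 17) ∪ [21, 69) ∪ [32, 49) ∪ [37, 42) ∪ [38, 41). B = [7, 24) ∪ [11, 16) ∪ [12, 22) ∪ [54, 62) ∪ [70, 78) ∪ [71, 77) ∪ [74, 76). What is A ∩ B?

A, merged: [2, 20), [21, 69).
B, merged: [7, 24), [54, 62), [70, 78).
[2, 20) ∩ B → [7, 20).
[21, 69) ∩ B → [21, 24), [54, 62).

[7, 20) ∪ [21, 24) ∪ [54, 62)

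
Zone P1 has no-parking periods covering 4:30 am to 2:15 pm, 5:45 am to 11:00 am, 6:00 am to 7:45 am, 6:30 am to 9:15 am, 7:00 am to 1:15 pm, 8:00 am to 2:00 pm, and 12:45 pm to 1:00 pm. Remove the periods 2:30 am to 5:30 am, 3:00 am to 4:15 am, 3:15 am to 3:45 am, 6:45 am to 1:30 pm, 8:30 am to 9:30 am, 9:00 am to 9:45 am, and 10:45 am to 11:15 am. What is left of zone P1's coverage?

5:30 am-6:45 am, 1:30 pm-2:15 pm

A, merged: 4:30 am-2:15 pm.
B, merged: 2:30 am-5:30 am, 6:45 am-1:30 pm.
4:30 am-2:15 pm \ B = 5:30 am-6:45 am, 1:30 pm-2:15 pm.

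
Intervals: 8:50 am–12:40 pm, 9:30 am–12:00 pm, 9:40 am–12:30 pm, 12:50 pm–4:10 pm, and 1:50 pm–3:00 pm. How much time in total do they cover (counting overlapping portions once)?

Merged: 8:50 am–12:40 pm, 12:50 pm–4:10 pm.
Lengths: 3 h 50 min + 3 h 20 min = 7 h 10 min.

7 h 10 min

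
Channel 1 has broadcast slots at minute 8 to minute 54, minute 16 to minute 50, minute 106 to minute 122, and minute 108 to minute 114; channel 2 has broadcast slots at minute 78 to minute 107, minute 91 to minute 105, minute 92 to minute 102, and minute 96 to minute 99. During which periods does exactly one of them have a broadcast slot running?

Merge the first list: minute 8 to minute 54, minute 106 to minute 122.
Merge the second list: minute 78 to minute 107.
Only in the first: minute 8 to minute 54, minute 107 to minute 122.
Only in the second: minute 78 to minute 106.
Together these are the periods covered by exactly one.

minute 8 to minute 54, minute 78 to minute 106, minute 107 to minute 122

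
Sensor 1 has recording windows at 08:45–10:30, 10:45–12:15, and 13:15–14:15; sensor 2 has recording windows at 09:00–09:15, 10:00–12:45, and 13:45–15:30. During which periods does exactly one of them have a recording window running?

A \ B = 08:45–09:00, 09:15–10:00, 13:15–13:45.
B \ A = 10:30–10:45, 12:15–12:45, 14:15–15:30.
Union of the two gives the symmetric difference.

08:45–09:00, 09:15–10:00, 10:30–10:45, 12:15–12:45, 13:15–13:45, 14:15–15:30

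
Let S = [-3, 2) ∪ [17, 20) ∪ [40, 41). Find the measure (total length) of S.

9

Merged: [-3, 2), [17, 20), [40, 41).
Lengths: 5 + 3 + 1 = 9.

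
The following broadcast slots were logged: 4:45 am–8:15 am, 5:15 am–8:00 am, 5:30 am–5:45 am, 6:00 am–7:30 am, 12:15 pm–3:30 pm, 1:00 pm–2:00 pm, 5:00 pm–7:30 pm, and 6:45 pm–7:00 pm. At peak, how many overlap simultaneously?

At 5:30 am, 3 of the intervals are simultaneously active.
No point has more.

3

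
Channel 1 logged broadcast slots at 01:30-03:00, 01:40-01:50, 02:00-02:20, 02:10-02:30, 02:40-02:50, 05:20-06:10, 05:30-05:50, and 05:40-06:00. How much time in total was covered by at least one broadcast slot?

Merged: 01:30–03:00, 05:20–06:10.
Lengths: 1 h 30 min + 50 min = 2 h 20 min.

2 h 20 min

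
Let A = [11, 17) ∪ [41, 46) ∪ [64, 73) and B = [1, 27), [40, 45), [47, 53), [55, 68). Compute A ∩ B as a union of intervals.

[11, 17) meets the second set on [11, 17).
[41, 46) meets the second set on [41, 45).
[64, 73) meets the second set on [64, 68).

[11, 17) ∪ [41, 45) ∪ [64, 68)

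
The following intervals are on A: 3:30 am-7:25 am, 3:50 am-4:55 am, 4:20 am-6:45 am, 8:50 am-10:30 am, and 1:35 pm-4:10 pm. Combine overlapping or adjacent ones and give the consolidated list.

3:50 am–4:55 am overlaps/touches 3:30 am–7:25 am → extend to 3:30 am–7:25 am.
4:20 am–6:45 am overlaps/touches 3:30 am–7:25 am → extend to 3:30 am–7:25 am.
8:50 am–10:30 am is disjoint → start new block.
1:35 pm–4:10 pm is disjoint → start new block.

3:30 am–7:25 am, 8:50 am–10:30 am, 1:35 pm–4:10 pm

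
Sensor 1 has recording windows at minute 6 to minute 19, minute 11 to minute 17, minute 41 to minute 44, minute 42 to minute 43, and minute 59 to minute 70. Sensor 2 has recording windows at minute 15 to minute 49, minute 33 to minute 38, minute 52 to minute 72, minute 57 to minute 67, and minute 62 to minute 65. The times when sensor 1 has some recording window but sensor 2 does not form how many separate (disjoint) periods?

Merge the first list: minute 6 to minute 19, minute 41 to minute 44, minute 59 to minute 70.
Merge the second list: minute 15 to minute 49, minute 52 to minute 72.
A \ B = minute 6 to minute 15.
That is 1 disjoint piece.

1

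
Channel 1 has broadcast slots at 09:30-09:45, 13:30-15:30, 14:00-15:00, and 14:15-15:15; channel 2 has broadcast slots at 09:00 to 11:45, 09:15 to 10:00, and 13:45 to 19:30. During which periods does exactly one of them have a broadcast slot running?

09:00-09:30, 09:45-11:45, 13:30-13:45, 15:30-19:30

First set merges to 09:30-09:45, 13:30-15:30.
Second set merges to 09:00-11:45, 13:45-19:30.
Only in the first: 13:30-13:45.
Only in the second: 09:00-09:30, 09:45-11:45, 15:30-19:30.
Together these are the periods covered by exactly one.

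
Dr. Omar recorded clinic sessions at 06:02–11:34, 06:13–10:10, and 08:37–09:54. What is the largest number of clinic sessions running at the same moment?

3

Walk the sorted start/end points keeping a running depth.
The depth first hits 3 at 08:37.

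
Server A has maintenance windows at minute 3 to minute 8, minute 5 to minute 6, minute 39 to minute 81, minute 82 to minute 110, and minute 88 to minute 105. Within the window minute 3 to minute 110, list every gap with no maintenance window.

minute 8 to minute 39, minute 81 to minute 82

After merging, the occupied span is minute 3 to minute 8, minute 39 to minute 81, minute 82 to minute 110.
Gaps within minute 3 to minute 110: minute 8 to minute 39, minute 81 to minute 82.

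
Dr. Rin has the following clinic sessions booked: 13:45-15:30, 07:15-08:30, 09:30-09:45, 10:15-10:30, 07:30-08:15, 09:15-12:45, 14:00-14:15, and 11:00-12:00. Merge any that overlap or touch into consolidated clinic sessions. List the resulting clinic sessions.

07:15–08:30, 09:15–12:45, 13:45–15:30

Sort by start: 07:15–08:30, 07:30–08:15, 09:15–12:45, 09:30–09:45, 10:15–10:30, 11:00–12:00, 13:45–15:30, 14:00–14:15.
07:30–08:15 overlaps/touches 07:15–08:30 → extend to 07:15–08:30.
09:15–12:45 is disjoint → start new block.
09:30–09:45 overlaps/touches 09:15–12:45 → extend to 09:15–12:45.
10:15–10:30 overlaps/touches 09:15–12:45 → extend to 09:15–12:45.
11:00–12:00 overlaps/touches 09:15–12:45 → extend to 09:15–12:45.
13:45–15:30 is disjoint → start new block.
14:00–14:15 overlaps/touches 13:45–15:30 → extend to 13:45–15:30.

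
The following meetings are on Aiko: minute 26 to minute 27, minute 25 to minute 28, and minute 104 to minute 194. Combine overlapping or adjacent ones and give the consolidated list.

minute 25 to minute 28, minute 104 to minute 194

Sort by start: minute 25 to minute 28, minute 26 to minute 27, minute 104 to minute 194.
minute 26 to minute 27 overlaps/touches minute 25 to minute 28 → extend to minute 25 to minute 28.
minute 104 to minute 194 is disjoint → start new block.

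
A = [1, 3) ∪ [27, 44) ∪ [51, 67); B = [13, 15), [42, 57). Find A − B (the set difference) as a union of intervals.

[1, 3) ∪ [27, 42) ∪ [57, 67)

[1, 3): no B overlap → unchanged.
[27, 44) minus B → [27, 42).
[51, 67) minus B → [57, 67).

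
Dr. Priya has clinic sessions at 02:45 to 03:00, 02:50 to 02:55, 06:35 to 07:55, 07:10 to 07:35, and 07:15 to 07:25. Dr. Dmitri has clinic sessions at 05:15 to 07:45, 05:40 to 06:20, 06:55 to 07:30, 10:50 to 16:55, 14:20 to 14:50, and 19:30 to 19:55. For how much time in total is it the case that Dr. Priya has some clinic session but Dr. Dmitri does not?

First set merges to 02:45–03:00, 06:35–07:55.
Second set merges to 05:15–07:45, 10:50–16:55, 19:30–19:55.
A \ B = 02:45–03:00, 07:45–07:55.
Total: 15 min + 10 min = 25 min.

25 min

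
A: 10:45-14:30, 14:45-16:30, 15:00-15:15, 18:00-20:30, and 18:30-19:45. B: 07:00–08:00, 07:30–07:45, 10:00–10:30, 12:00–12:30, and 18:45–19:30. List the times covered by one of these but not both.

First set merges to 10:45–14:30, 14:45–16:30, 18:00–20:30.
Second set merges to 07:00–08:00, 10:00–10:30, 12:00–12:30, 18:45–19:30.
Only in the first: 10:45–12:00, 12:30–14:30, 14:45–16:30, 18:00–18:45, 19:30–20:30.
Only in the second: 07:00–08:00, 10:00–10:30.
Together these are the periods covered by exactly one.

07:00–08:00, 10:00–10:30, 10:45–12:00, 12:30–14:30, 14:45–16:30, 18:00–18:45, 19:30–20:30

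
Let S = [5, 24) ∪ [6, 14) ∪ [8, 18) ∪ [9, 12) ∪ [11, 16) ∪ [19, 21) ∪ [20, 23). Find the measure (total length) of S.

19

Merged: [5, 24).
Length: 19.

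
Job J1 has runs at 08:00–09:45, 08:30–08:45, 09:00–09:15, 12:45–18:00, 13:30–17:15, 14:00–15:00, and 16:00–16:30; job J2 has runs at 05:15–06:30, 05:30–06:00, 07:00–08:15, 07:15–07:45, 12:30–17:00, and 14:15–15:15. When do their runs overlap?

08:00–08:15, 12:45–17:00

A, merged: 08:00–09:45, 12:45–18:00.
B, merged: 05:15–06:30, 07:00–08:15, 12:30–17:00.
08:00–09:45 overlaps B on 08:00–08:15.
12:45–18:00 overlaps B on 12:45–17:00.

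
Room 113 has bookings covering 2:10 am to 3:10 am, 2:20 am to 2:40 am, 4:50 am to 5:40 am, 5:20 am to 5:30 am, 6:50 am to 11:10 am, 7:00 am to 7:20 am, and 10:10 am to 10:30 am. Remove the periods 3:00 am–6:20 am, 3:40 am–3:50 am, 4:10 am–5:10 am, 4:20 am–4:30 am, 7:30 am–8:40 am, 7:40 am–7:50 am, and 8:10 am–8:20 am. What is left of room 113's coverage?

2:10 am–3:00 am, 6:50 am–7:30 am, 8:40 am–11:10 am

First set merges to 2:10 am–3:10 am, 4:50 am–5:40 am, 6:50 am–11:10 am.
Second set merges to 3:00 am–6:20 am, 7:30 am–8:40 am.
2:10 am–3:10 am minus B → 2:10 am–3:00 am.
4:50 am–5:40 am: fully covered by B → removed.
6:50 am–11:10 am minus B → 6:50 am–7:30 am, 8:40 am–11:10 am.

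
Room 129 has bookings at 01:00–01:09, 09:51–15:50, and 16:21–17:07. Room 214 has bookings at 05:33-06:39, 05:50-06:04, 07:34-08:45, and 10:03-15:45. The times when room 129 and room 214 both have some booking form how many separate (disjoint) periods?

Second set merges to 05:33–06:39, 07:34–08:45, 10:03–15:45.
A ∩ B = 10:03–15:45.
That is 1 disjoint piece.

1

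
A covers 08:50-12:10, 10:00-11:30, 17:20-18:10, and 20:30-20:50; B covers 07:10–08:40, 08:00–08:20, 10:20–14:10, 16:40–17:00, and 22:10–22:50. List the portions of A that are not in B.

08:50–10:20, 17:20–18:10, 20:30–20:50

A, merged: 08:50–12:10, 17:20–18:10, 20:30–20:50.
B, merged: 07:10–08:40, 10:20–14:10, 16:40–17:00, 22:10–22:50.
08:50–12:10 \ B = 08:50–10:20.
17:20–18:10: nothing removed.
20:30–20:50: nothing removed.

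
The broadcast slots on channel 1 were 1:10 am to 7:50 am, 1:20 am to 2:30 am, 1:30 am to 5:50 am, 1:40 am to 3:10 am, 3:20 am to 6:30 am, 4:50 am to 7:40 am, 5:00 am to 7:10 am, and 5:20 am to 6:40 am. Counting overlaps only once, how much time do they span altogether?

Merged: 1:10 am-7:50 am.
Length: 6 h 40 min.

6 h 40 min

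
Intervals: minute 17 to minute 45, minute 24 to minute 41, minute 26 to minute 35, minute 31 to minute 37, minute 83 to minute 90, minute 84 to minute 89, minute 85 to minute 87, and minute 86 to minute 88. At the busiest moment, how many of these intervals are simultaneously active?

4

Walk the sorted start/end points keeping a running depth.
The depth first hits 4 at minute 31.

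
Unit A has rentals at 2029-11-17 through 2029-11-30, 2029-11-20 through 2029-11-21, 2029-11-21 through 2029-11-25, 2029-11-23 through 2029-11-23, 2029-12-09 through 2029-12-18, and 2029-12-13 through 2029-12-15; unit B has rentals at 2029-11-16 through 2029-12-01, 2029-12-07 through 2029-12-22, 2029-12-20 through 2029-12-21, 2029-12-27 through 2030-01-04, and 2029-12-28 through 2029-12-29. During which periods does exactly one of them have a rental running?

2029-11-16 through 2029-11-16, 2029-12-01 through 2029-12-01, 2029-12-07 through 2029-12-08, 2029-12-19 through 2029-12-22, 2029-12-27 through 2030-01-04

Merge the first list: 2029-11-17 through 2029-11-30, 2029-12-09 through 2029-12-18.
Merge the second list: 2029-11-16 through 2029-12-01, 2029-12-07 through 2029-12-22, 2029-12-27 through 2030-01-04.
A \ B = none.
B \ A = 2029-11-16 through 2029-11-16, 2029-12-01 through 2029-12-01, 2029-12-07 through 2029-12-08, 2029-12-19 through 2029-12-22, 2029-12-27 through 2030-01-04.
Union of the two gives the symmetric difference.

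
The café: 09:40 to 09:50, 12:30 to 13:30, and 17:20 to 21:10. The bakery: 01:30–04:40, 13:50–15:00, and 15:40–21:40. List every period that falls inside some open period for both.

17:20-21:10

09:40-09:50 falls entirely outside B.
12:30-13:30 falls entirely outside B.
17:20-21:10 overlaps B on 17:20-21:10.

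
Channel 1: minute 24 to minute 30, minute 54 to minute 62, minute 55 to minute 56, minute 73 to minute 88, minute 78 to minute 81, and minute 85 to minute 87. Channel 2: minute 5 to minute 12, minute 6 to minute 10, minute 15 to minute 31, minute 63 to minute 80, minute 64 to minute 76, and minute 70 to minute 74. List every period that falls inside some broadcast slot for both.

minute 24 to minute 30, minute 73 to minute 80

A, merged: minute 24 to minute 30, minute 54 to minute 62, minute 73 to minute 88.
B, merged: minute 5 to minute 12, minute 15 to minute 31, minute 63 to minute 80.
minute 24 to minute 30 meets the second set on minute 24 to minute 30.
minute 54 to minute 62: no overlap with the second set.
minute 73 to minute 88 meets the second set on minute 73 to minute 80.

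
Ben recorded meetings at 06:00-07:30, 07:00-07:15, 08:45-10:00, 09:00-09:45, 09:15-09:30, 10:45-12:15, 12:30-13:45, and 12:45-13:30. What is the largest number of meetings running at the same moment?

3

Sweep endpoints in order; track running count of active intervals.
Peak of 3 reached at 09:15.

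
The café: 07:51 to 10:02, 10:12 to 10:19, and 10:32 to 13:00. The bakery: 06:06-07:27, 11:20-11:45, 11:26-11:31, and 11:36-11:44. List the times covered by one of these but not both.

B, merged: 06:06-07:27, 11:20-11:45.
A but not B: 07:51-10:02, 10:12-10:19, 10:32-11:20, 11:45-13:00.
B but not A: 06:06-07:27.
Combining gives A △ B.

06:06-07:27, 07:51-10:02, 10:12-10:19, 10:32-11:20, 11:45-13:00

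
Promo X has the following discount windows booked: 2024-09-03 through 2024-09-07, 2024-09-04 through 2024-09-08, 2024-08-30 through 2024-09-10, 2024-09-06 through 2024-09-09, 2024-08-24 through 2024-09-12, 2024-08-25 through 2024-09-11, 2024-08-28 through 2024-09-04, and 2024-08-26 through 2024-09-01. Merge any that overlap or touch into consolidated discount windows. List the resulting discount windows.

2024-08-24 through 2024-09-12

Sort by start: 2024-08-24 through 2024-09-12, 2024-08-25 through 2024-09-11, 2024-08-26 through 2024-09-01, 2024-08-28 through 2024-09-04, 2024-08-30 through 2024-09-10, 2024-09-03 through 2024-09-07, 2024-09-04 through 2024-09-08, 2024-09-06 through 2024-09-09.
2024-08-25 through 2024-09-11 overlaps/touches 2024-08-24 through 2024-09-12 → extend to 2024-08-24 through 2024-09-12.
2024-08-26 through 2024-09-01 overlaps/touches 2024-08-24 through 2024-09-12 → extend to 2024-08-24 through 2024-09-12.
2024-08-28 through 2024-09-04 overlaps/touches 2024-08-24 through 2024-09-12 → extend to 2024-08-24 through 2024-09-12.
2024-08-30 through 2024-09-10 overlaps/touches 2024-08-24 through 2024-09-12 → extend to 2024-08-24 through 2024-09-12.
2024-09-03 through 2024-09-07 overlaps/touches 2024-08-24 through 2024-09-12 → extend to 2024-08-24 through 2024-09-12.
2024-09-04 through 2024-09-08 overlaps/touches 2024-08-24 through 2024-09-12 → extend to 2024-08-24 through 2024-09-12.
2024-09-06 through 2024-09-09 overlaps/touches 2024-08-24 through 2024-09-12 → extend to 2024-08-24 through 2024-09-12.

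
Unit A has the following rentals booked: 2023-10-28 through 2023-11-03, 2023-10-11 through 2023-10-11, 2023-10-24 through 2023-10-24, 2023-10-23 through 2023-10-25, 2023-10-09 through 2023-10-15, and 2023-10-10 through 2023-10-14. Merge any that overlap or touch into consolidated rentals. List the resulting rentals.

Sort by start: 2023-10-09 through 2023-10-15, 2023-10-10 through 2023-10-14, 2023-10-11 through 2023-10-11, 2023-10-23 through 2023-10-25, 2023-10-24 through 2023-10-24, 2023-10-28 through 2023-11-03.
2023-10-10 through 2023-10-14 overlaps/touches 2023-10-09 through 2023-10-15 → extend to 2023-10-09 through 2023-10-15.
2023-10-11 through 2023-10-11 overlaps/touches 2023-10-09 through 2023-10-15 → extend to 2023-10-09 through 2023-10-15.
2023-10-23 through 2023-10-25 is disjoint → start new block.
2023-10-24 through 2023-10-24 overlaps/touches 2023-10-23 through 2023-10-25 → extend to 2023-10-23 through 2023-10-25.
2023-10-28 through 2023-11-03 is disjoint → start new block.

2023-10-09 through 2023-10-15, 2023-10-23 through 2023-10-25, 2023-10-28 through 2023-11-03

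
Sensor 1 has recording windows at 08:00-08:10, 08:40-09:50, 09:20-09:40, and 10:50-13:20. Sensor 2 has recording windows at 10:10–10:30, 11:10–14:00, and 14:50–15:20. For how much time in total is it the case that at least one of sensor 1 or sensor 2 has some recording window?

Merge the first list: 08:00–08:10, 08:40–09:50, 10:50–13:20.
A ∪ B = 08:00–08:10, 08:40–09:50, 10:10–10:30, 10:50–14:00, 14:50–15:20.
Total: 10 min + 1 h 10 min + 20 min + 3 h 10 min + 30 min = 5 h 20 min.

5 h 20 min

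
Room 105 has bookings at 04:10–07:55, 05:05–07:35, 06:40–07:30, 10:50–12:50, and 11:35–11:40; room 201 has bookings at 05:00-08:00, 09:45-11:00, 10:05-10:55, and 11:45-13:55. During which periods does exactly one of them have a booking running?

A, merged: 04:10–07:55, 10:50–12:50.
B, merged: 05:00–08:00, 09:45–11:00, 11:45–13:55.
A but not B: 04:10–05:00, 11:00–11:45.
B but not A: 07:55–08:00, 09:45–10:50, 12:50–13:55.
Combining gives A △ B.

04:10–05:00, 07:55–08:00, 09:45–10:50, 11:00–11:45, 12:50–13:55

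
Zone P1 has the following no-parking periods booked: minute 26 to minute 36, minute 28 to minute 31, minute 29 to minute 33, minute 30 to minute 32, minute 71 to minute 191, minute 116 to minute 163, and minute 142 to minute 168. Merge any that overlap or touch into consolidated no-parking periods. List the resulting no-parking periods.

minute 26 to minute 36, minute 71 to minute 191

minute 28 to minute 31 overlaps/touches minute 26 to minute 36 → extend to minute 26 to minute 36.
minute 29 to minute 33 overlaps/touches minute 26 to minute 36 → extend to minute 26 to minute 36.
minute 30 to minute 32 overlaps/touches minute 26 to minute 36 → extend to minute 26 to minute 36.
minute 71 to minute 191 is disjoint → start new block.
minute 116 to minute 163 overlaps/touches minute 71 to minute 191 → extend to minute 71 to minute 191.
minute 142 to minute 168 overlaps/touches minute 71 to minute 191 → extend to minute 71 to minute 191.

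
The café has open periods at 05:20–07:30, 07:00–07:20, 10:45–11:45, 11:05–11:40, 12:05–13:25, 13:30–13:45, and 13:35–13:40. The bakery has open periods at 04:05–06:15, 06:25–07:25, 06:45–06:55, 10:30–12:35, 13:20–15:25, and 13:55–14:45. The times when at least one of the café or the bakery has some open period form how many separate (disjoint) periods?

Merge the first list: 05:20-07:30, 10:45-11:45, 12:05-13:25, 13:30-13:45.
Merge the second list: 04:05-06:15, 06:25-07:25, 10:30-12:35, 13:20-15:25.
A ∪ B = 04:05-07:30, 10:30-15:25.
That is 2 disjoint pieces.

2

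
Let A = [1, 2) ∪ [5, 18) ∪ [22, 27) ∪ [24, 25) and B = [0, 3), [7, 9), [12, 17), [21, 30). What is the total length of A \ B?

6

First set merges to [1, 2), [5, 18), [22, 27).
A \ B = [5, 7), [9, 12), [17, 18).
Total: 2 + 3 + 1 = 6.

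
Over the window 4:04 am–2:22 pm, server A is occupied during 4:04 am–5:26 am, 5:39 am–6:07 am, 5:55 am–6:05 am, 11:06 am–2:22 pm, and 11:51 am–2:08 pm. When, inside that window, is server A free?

5:26 am-5:39 am, 6:07 am-11:06 am

Covered (merged): 4:04 am-5:26 am, 5:39 am-6:07 am, 11:06 am-2:22 pm.
Gaps within 4:04 am-2:22 pm: 5:26 am-5:39 am, 6:07 am-11:06 am.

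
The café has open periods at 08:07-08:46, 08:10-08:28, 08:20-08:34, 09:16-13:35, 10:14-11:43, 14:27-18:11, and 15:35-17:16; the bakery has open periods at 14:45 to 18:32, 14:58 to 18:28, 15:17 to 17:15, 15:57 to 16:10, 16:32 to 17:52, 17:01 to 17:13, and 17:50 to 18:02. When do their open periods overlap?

A, merged: 08:07–08:46, 09:16–13:35, 14:27–18:11.
B, merged: 14:45–18:32.
08:07–08:46: no overlap with the second set.
09:16–13:35: no overlap with the second set.
14:27–18:11 meets the second set on 14:45–18:11.

14:45–18:11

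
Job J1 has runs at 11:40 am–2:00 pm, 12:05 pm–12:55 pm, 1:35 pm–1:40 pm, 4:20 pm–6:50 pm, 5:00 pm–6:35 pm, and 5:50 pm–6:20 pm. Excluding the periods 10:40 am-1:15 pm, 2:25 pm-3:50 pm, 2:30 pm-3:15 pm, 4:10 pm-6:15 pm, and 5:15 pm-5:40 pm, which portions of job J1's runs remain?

1:15 pm–2:00 pm, 6:15 pm–6:50 pm

A, merged: 11:40 am–2:00 pm, 4:20 pm–6:50 pm.
B, merged: 10:40 am–1:15 pm, 2:25 pm–3:50 pm, 4:10 pm–6:15 pm.
11:40 am–2:00 pm with B removed leaves 1:15 pm–2:00 pm.
4:20 pm–6:50 pm with B removed leaves 6:15 pm–6:50 pm.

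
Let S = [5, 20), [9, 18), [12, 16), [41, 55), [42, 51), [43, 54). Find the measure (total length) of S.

Merged: [5, 20), [41, 55).
Lengths: 15 + 14 = 29.

29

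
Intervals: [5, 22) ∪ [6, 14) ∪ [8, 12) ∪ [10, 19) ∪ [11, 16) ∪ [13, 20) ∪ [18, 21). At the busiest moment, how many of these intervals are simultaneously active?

Sweep endpoints in order; track running count of active intervals.
Peak of 5 reached at 11.

5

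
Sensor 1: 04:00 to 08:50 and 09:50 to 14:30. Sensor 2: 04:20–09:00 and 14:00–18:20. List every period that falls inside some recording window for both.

04:20–08:50, 14:00–14:30

04:00–08:50 meets the second set on 04:20–08:50.
09:50–14:30 meets the second set on 14:00–14:30.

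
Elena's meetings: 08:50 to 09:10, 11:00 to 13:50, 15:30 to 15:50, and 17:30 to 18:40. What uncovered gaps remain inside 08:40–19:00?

08:40–08:50, 09:10–11:00, 13:50–15:30, 15:50–17:30, 18:40–19:00

After merging, the occupied span is 08:50–09:10, 11:00–13:50, 15:30–15:50, 17:30–18:40.
Uncovered inside 08:40–19:00: 08:40–08:50, 09:10–11:00, 13:50–15:30, 15:50–17:30, 18:40–19:00.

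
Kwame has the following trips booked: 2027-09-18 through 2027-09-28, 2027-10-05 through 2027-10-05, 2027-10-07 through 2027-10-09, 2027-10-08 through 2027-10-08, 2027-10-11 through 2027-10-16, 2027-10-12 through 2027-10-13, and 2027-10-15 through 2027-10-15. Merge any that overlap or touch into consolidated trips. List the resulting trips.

2027-09-18 through 2027-09-28, 2027-10-05 through 2027-10-05, 2027-10-07 through 2027-10-09, 2027-10-11 through 2027-10-16

2027-10-05 through 2027-10-05 is disjoint → start new block.
2027-10-07 through 2027-10-09 is disjoint → start new block.
2027-10-08 through 2027-10-08 overlaps/touches 2027-10-07 through 2027-10-09 → extend to 2027-10-07 through 2027-10-09.
2027-10-11 through 2027-10-16 is disjoint → start new block.
2027-10-12 through 2027-10-13 overlaps/touches 2027-10-11 through 2027-10-16 → extend to 2027-10-11 through 2027-10-16.
2027-10-15 through 2027-10-15 overlaps/touches 2027-10-11 through 2027-10-16 → extend to 2027-10-11 through 2027-10-16.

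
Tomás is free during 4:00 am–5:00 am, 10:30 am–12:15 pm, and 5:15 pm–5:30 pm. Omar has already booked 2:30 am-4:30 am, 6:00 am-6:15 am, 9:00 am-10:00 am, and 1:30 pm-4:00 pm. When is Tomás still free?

4:00 am-5:00 am with B removed leaves 4:30 am-5:00 am.
10:30 am-12:15 pm is untouched.
5:15 pm-5:30 pm is untouched.

4:30 am-5:00 am, 10:30 am-12:15 pm, 5:15 pm-5:30 pm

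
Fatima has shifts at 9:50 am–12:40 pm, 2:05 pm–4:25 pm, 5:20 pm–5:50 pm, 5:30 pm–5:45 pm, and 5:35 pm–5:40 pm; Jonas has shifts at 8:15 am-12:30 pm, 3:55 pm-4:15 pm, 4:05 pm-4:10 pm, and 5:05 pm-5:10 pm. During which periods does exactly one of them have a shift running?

A, merged: 9:50 am–12:40 pm, 2:05 pm–4:25 pm, 5:20 pm–5:50 pm.
B, merged: 8:15 am–12:30 pm, 3:55 pm–4:15 pm, 5:05 pm–5:10 pm.
A but not B: 12:30 pm–12:40 pm, 2:05 pm–3:55 pm, 4:15 pm–4:25 pm, 5:20 pm–5:50 pm.
B but not A: 8:15 am–9:50 am, 5:05 pm–5:10 pm.
Combining gives A △ B.

8:15 am–9:50 am, 12:30 pm–12:40 pm, 2:05 pm–3:55 pm, 4:15 pm–4:25 pm, 5:05 pm–5:10 pm, 5:20 pm–5:50 pm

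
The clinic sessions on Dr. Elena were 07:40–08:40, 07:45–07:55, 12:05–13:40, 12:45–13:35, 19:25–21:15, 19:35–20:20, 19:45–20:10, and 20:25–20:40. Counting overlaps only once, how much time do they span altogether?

4 h 25 min

Merged: 07:40–08:40, 12:05–13:40, 19:25–21:15.
Lengths: 1 h + 1 h 35 min + 1 h 50 min = 4 h 25 min.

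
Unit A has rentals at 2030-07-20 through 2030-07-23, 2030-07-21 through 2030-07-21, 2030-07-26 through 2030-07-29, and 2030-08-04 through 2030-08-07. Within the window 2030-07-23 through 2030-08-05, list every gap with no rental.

After merging, the occupied span is 2030-07-20 through 2030-07-23, 2030-07-26 through 2030-07-29, 2030-08-04 through 2030-08-07.
Gaps within 2030-07-23 through 2030-08-05: 2030-07-24 through 2030-07-25, 2030-07-30 through 2030-08-03.

2030-07-24 through 2030-07-25, 2030-07-30 through 2030-08-03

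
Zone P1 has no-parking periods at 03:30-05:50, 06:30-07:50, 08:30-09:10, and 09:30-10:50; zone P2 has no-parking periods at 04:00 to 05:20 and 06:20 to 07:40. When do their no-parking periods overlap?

03:30–05:50 overlaps B on 04:00–05:20.
06:30–07:50 overlaps B on 06:30–07:40.
08:30–09:10 falls entirely outside B.
09:30–10:50 falls entirely outside B.

04:00–05:20, 06:30–07:40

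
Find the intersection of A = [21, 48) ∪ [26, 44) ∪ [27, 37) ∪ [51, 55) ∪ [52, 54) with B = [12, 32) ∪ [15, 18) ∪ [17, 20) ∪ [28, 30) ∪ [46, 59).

First set merges to [21, 48), [51, 55).
Second set merges to [12, 32), [46, 59).
[21, 48) ∩ B → [21, 32), [46, 48).
[51, 55) ∩ B → [51, 55).

[21, 32) ∪ [46, 48) ∪ [51, 55)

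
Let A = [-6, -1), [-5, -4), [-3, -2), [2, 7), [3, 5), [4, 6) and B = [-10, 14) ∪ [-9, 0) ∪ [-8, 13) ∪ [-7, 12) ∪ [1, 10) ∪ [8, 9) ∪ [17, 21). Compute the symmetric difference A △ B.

First set merges to [-6, -1), [2, 7).
Second set merges to [-10, 14), [17, 21).
Only in the first: none.
Only in the second: [-10, -6), [-1, 2), [7, 14), [17, 21).
Together these are the periods covered by exactly one.

[-10, -6) ∪ [-1, 2) ∪ [7, 14) ∪ [17, 21)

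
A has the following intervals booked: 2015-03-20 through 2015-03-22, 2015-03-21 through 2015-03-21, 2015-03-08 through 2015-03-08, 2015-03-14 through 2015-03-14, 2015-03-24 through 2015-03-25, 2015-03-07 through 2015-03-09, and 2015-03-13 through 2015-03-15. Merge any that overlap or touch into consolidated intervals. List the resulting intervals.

2015-03-07 through 2015-03-09, 2015-03-13 through 2015-03-15, 2015-03-20 through 2015-03-22, 2015-03-24 through 2015-03-25

Sort by start: 2015-03-07 through 2015-03-09, 2015-03-08 through 2015-03-08, 2015-03-13 through 2015-03-15, 2015-03-14 through 2015-03-14, 2015-03-20 through 2015-03-22, 2015-03-21 through 2015-03-21, 2015-03-24 through 2015-03-25.
2015-03-08 through 2015-03-08 overlaps/touches 2015-03-07 through 2015-03-09 → extend to 2015-03-07 through 2015-03-09.
2015-03-13 through 2015-03-15 is disjoint → start new block.
2015-03-14 through 2015-03-14 overlaps/touches 2015-03-13 through 2015-03-15 → extend to 2015-03-13 through 2015-03-15.
2015-03-20 through 2015-03-22 is disjoint → start new block.
2015-03-21 through 2015-03-21 overlaps/touches 2015-03-20 through 2015-03-22 → extend to 2015-03-20 through 2015-03-22.
2015-03-24 through 2015-03-25 is disjoint → start new block.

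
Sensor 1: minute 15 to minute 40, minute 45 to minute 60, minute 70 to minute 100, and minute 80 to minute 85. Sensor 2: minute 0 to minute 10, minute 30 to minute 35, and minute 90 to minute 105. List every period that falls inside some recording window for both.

A, merged: minute 15 to minute 40, minute 45 to minute 60, minute 70 to minute 100.
minute 15 to minute 40 meets the second set on minute 30 to minute 35.
minute 45 to minute 60: no overlap with the second set.
minute 70 to minute 100 meets the second set on minute 90 to minute 100.

minute 30 to minute 35, minute 90 to minute 100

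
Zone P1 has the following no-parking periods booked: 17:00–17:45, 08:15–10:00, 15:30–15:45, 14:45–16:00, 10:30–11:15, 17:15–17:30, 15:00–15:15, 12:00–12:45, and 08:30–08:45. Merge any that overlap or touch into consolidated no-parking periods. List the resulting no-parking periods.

08:15–10:00, 10:30–11:15, 12:00–12:45, 14:45–16:00, 17:00–17:45

Sort by start: 08:15–10:00, 08:30–08:45, 10:30–11:15, 12:00–12:45, 14:45–16:00, 15:00–15:15, 15:30–15:45, 17:00–17:45, 17:15–17:30.
08:30–08:45 overlaps/touches 08:15–10:00 → extend to 08:15–10:00.
10:30–11:15 is disjoint → start new block.
12:00–12:45 is disjoint → start new block.
14:45–16:00 is disjoint → start new block.
15:00–15:15 overlaps/touches 14:45–16:00 → extend to 14:45–16:00.
15:30–15:45 overlaps/touches 14:45–16:00 → extend to 14:45–16:00.
17:00–17:45 is disjoint → start new block.
17:15–17:30 overlaps/touches 17:00–17:45 → extend to 17:00–17:45.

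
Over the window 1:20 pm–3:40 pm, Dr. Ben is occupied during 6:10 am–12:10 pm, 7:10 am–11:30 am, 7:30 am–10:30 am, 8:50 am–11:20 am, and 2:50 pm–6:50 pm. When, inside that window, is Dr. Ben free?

The merged coverage is 6:10 am–12:10 pm, 2:50 pm–6:50 pm.
Uncovered inside 1:20 pm–3:40 pm: 1:20 pm–2:50 pm.

1:20 pm–2:50 pm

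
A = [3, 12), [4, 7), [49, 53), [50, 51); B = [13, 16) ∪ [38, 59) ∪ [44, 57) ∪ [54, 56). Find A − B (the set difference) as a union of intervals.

A, merged: [3, 12), [49, 53).
B, merged: [13, 16), [38, 59).
[3, 12): nothing removed.
[49, 53): entirely removed.

[3, 12)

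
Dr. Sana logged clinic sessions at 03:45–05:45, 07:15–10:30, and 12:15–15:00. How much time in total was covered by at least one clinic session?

Merged: 03:45-05:45, 07:15-10:30, 12:15-15:00.
Lengths: 2 h + 3 h 15 min + 2 h 45 min = 8 h.

8 h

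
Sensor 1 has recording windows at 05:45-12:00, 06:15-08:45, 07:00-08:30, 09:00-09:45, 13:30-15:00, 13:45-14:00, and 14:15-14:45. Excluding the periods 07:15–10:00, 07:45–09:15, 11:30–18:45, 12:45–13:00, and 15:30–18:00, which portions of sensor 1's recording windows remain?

05:45-07:15, 10:00-11:30

A, merged: 05:45-12:00, 13:30-15:00.
B, merged: 07:15-10:00, 11:30-18:45.
05:45-12:00 with B removed leaves 05:45-07:15, 10:00-11:30.
13:30-15:00 lies entirely inside B → drops out.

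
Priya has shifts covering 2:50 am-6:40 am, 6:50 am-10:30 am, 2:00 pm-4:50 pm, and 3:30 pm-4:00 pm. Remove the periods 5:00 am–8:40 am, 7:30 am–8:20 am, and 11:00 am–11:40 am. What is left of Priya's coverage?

2:50 am–5:00 am, 8:40 am–10:30 am, 2:00 pm–4:50 pm

Merge the first list: 2:50 am–6:40 am, 6:50 am–10:30 am, 2:00 pm–4:50 pm.
Merge the second list: 5:00 am–8:40 am, 11:00 am–11:40 am.
2:50 am–6:40 am \ B = 2:50 am–5:00 am.
6:50 am–10:30 am \ B = 8:40 am–10:30 am.
2:00 pm–4:50 pm: nothing removed.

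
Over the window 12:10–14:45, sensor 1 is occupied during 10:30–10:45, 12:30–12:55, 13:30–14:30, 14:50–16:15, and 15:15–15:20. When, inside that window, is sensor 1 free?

The merged coverage is 10:30–10:45, 12:30–12:55, 13:30–14:30, 14:50–16:15.
Complement within 12:10–14:45: 12:10–12:30, 12:55–13:30, 14:30–14:45.

12:10–12:30, 12:55–13:30, 14:30–14:45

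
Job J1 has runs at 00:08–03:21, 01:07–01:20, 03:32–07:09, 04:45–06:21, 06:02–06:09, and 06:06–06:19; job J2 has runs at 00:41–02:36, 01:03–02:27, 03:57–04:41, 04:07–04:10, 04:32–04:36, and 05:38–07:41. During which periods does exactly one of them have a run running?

A, merged: 00:08–03:21, 03:32–07:09.
B, merged: 00:41–02:36, 03:57–04:41, 05:38–07:41.
A but not B: 00:08–00:41, 02:36–03:21, 03:32–03:57, 04:41–05:38.
B but not A: 07:09–07:41.
Combining gives A △ B.

00:08–00:41, 02:36–03:21, 03:32–03:57, 04:41–05:38, 07:09–07:41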